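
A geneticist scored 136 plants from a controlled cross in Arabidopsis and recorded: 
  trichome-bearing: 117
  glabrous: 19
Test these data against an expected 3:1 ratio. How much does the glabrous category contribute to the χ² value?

The 3:1 ratio has 4 parts, so with N = 136 the expected counts are:
  trichome-bearing: 136 × 3/4 = 102
  glabrous: 136 × 1/4 = 34
Contribution of glabrous: (19 − 34)² / 34 = 6.6176

6.618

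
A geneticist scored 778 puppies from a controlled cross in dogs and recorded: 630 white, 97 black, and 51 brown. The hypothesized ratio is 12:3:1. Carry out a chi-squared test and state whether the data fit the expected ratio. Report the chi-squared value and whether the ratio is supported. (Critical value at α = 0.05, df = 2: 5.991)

20.197; not consistent

Under the 12:3:1 hypothesis (Σ ratio = 16, N = 778):
  white: 778 × 12/16 = 583.5
  black: 778 × 3/16 = 145.875
  brown: 778 × 1/16 = 48.625
χ² = Σ (O − E)² / E
  white: (630 − 583.5)² / 583.5 = 3.7057
  black: (97 − 145.875)² / 145.875 = 16.3754
  brown: (51 − 48.625)² / 48.625 = 0.1160
χ² = 3.7057 + 16.3754 + 0.1160 = 20.1971 ≈ 20.197
Degrees of freedom = 3 − 1 = 2; critical value at α = 0.05 is 5.991.
Since 20.197 > 5.991, we reject the null hypothesis — the data do not fit the 12:3:1 ratio.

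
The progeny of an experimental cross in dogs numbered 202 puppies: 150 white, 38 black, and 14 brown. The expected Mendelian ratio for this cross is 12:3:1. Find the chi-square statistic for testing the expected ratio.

0.165

Expected counts for N = 202 under a 12:3:1 ratio (total parts = 16):
  white: 202 × 12/16 = 151.5
  black: 202 × 3/16 = 37.875
  brown: 202 × 1/16 = 12.625
χ² = Σ (O − E)² / E
  white: (150 − 151.5)² / 151.5 = 0.0149
  black: (38 − 37.875)² / 37.875 = 0.0004
  brown: (14 − 12.625)² / 12.625 = 0.1498
χ² = 0.0149 + 0.0004 + 0.1498 = 0.1651 ≈ 0.165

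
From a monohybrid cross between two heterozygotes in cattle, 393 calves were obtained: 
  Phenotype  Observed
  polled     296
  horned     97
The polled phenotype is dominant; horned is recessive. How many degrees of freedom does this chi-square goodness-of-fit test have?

1

For a monohybrid cross between heterozygotes with complete dominance, the expected phenotypic ratio is 3:1.
A goodness-of-fit test with 2 phenotype classes has df = 2 − 1 = 1.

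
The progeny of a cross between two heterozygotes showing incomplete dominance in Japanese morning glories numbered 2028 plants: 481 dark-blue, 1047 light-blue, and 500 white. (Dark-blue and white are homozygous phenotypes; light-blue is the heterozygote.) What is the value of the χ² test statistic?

With incomplete dominance, a heterozygote × heterozygote cross gives a 1:2:1 phenotypic ratio.
Expected counts for N = 2028 under a 1:2:1 ratio (total parts = 4):
  dark-blue: 2028 × 1/4 = 507
  light-blue: 2028 × 2/4 = 1014
  white: 2028 × 1/4 = 507
χ² = Σ (O − E)² / E
  dark-blue: (481 − 507)² / 507 = 1.3333
  light-blue: (1047 − 1014)² / 1014 = 1.0740
  white: (500 − 507)² / 507 = 0.0966
χ² = 1.3333 + 1.0740 + 0.0966 = 2.5039 ≈ 2.504

2.504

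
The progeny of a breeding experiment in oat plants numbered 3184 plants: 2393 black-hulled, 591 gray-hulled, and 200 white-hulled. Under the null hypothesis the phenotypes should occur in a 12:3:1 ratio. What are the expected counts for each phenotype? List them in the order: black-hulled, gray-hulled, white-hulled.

Under the 12:3:1 hypothesis (Σ ratio = 16, N = 3184):
  black-hulled: 3184 × 12/16 = 2388
  gray-hulled: 3184 × 3/16 = 597
  white-hulled: 3184 × 1/16 = 199

2388, 597, 199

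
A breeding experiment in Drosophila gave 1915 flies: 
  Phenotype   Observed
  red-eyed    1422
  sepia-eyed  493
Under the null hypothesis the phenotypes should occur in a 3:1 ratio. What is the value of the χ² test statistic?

Expected counts for N = 1915 under a 3:1 ratio (total parts = 4):
  red-eyed: 1915 × 3/4 = 1436.25
  sepia-eyed: 1915 × 1/4 = 478.75
χ² = Σ (O − E)² / E
  red-eyed: (1422 − 1436.25)² / 1436.25 = 0.1414
  sepia-eyed: (493 − 478.75)² / 478.75 = 0.4242
χ² = 0.1414 + 0.4242 = 0.5656 ≈ 0.566

0.566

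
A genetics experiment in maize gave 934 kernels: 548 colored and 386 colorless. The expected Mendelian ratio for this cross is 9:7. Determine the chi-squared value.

The 9:7 ratio has 16 parts, so with N = 934 the expected counts are:
  colored: 934 × 9/16 = 525.375
  colorless: 934 × 7/16 = 408.625
χ² = Σ (O − E)² / E
  colored: (548 − 525.375)² / 525.375 = 0.9743
  colorless: (386 − 408.625)² / 408.625 = 1.2527
χ² = 0.9743 + 1.2527 = 2.227

2.227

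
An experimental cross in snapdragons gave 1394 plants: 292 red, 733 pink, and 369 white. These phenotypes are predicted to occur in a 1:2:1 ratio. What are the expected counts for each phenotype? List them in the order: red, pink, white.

Expected counts for N = 1394 under a 1:2:1 ratio (total parts = 4):
  red: 1394 × 1/4 = 348.5
  pink: 1394 × 2/4 = 697
  white: 1394 × 1/4 = 348.5

348.5, 697, 348.5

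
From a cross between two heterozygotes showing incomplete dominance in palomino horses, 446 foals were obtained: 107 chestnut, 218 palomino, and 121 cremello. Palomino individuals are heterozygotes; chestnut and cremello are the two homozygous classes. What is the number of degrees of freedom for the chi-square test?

2

With incomplete dominance, a heterozygote × heterozygote cross gives a 1:2:1 phenotypic ratio.
A goodness-of-fit test with 3 phenotype classes has df = 3 − 1 = 2.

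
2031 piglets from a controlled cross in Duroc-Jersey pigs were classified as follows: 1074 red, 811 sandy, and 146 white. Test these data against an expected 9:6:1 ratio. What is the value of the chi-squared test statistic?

Total ratio parts = 16. Expected numbers out of 2031:
  red: 2031 × 9/16 = 1142.4375
  sandy: 2031 × 6/16 = 761.625
  white: 2031 × 1/16 = 126.9375
χ² = Σ (O − E)² / E
  red: (1074 − 1142.4375)² / 1142.4375 = 4.0997
  sandy: (811 − 761.625)² / 761.625 = 3.2009
  white: (146 − 126.9375)² / 126.9375 = 2.8627
χ² = 4.0997 + 3.2009 + 2.8627 = 10.1633 ≈ 10.163

10.163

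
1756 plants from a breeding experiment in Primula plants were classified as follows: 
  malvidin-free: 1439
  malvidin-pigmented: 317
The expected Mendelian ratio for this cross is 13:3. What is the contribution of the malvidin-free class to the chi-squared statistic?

0.105

The 13:3 ratio has 16 parts, so with N = 1756 the expected counts are:
  malvidin-free: 1756 × 13/16 = 1426.75
  malvidin-pigmented: 1756 × 3/16 = 329.25
Contribution of malvidin-free: (1439 − 1426.75)² / 1426.75 = 0.1052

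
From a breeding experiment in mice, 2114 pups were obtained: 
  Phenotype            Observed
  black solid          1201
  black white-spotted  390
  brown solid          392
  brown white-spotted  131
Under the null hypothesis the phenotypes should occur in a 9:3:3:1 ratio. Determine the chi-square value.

0.279

Expected counts for N = 2114 under a 9:3:3:1 ratio (total parts = 16):
  black solid: 2114 × 9/16 = 1189.125
  black white-spotted: 2114 × 3/16 = 396.375
  brown solid: 2114 × 3/16 = 396.375
  brown white-spotted: 2114 × 1/16 = 132.125
χ² = Σ (O − E)² / E
  black solid: (1201 − 1189.125)² / 1189.125 = 0.1186
  black white-spotted: (390 − 396.375)² / 396.375 = 0.1025
  brown solid: (392 − 396.375)² / 396.375 = 0.0483
  brown white-spotted: (131 − 132.125)² / 132.125 = 0.0096
χ² = 0.1186 + 0.1025 + 0.0483 + 0.0096 = 0.279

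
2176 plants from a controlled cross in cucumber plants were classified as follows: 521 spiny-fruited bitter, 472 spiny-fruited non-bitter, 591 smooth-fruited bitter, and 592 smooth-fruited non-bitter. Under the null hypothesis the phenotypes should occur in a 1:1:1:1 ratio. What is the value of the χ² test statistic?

Under the 1:1:1:1 hypothesis (Σ ratio = 4, N = 2176):
  spiny-fruited bitter: 2176 × 1/4 = 544
  spiny-fruited non-bitter: 2176 × 1/4 = 544
  smooth-fruited bitter: 2176 × 1/4 = 544
  smooth-fruited non-bitter: 2176 × 1/4 = 544
χ² = Σ (O − E)² / E
  spiny-fruited bitter: (521 − 544)² / 544 = 0.9724
  spiny-fruited non-bitter: (472 − 544)² / 544 = 9.5294
  smooth-fruited bitter: (591 − 544)² / 544 = 4.0607
  smooth-fruited non-bitter: (592 − 544)² / 544 = 4.2353
χ² = 0.9724 + 9.5294 + 4.0607 + 4.2353 = 18.7978 ≈ 18.798

18.798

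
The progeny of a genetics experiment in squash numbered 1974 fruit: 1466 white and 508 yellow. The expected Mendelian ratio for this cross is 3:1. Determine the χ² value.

The 3:1 ratio has 4 parts, so with N = 1974 the expected counts are:
  white: 1974 × 3/4 = 1480.5
  yellow: 1974 × 1/4 = 493.5
χ² = Σ (O − E)² / E
  white: (1466 − 1480.5)² / 1480.5 = 0.1420
  yellow: (508 − 493.5)² / 493.5 = 0.4260
χ² = 0.1420 + 0.4260 = 0.568

0.568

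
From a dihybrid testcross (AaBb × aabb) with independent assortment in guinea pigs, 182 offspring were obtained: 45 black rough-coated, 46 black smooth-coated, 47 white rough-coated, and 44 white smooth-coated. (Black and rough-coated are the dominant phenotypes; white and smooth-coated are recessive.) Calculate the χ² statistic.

0.110

A dihybrid testcross with independent assortment gives a 1:1:1:1 ratio.
Under the 1:1:1:1 hypothesis (Σ ratio = 4, N = 182):
  black rough-coated: 182 × 1/4 = 45.5
  black smooth-coated: 182 × 1/4 = 45.5
  white rough-coated: 182 × 1/4 = 45.5
  white smooth-coated: 182 × 1/4 = 45.5
χ² = Σ (O − E)² / E
  black rough-coated: (45 − 45.5)² / 45.5 = 0.0055
  black smooth-coated: (46 − 45.5)² / 45.5 = 0.0055
  white rough-coated: (47 − 45.5)² / 45.5 = 0.0495
  white smooth-coated: (44 − 45.5)² / 45.5 = 0.0495
χ² = 0.0055 + 0.0055 + 0.0495 + 0.0495 = 0.110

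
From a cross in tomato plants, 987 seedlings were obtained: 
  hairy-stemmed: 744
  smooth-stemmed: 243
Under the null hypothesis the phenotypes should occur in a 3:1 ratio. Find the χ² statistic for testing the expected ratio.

Under the 3:1 hypothesis (Σ ratio = 4, N = 987):
  hairy-stemmed: 987 × 3/4 = 740.25
  smooth-stemmed: 987 × 1/4 = 246.75
χ² = Σ (O − E)² / E
  hairy-stemmed: (744 − 740.25)² / 740.25 = 0.0190
  smooth-stemmed: (243 − 246.75)² / 246.75 = 0.0570
χ² = 0.0190 + 0.0570 = 0.076

0.076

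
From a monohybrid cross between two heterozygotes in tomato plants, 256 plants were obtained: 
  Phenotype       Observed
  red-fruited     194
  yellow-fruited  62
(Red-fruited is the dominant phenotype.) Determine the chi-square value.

For a monohybrid cross between heterozygotes with complete dominance, the expected phenotypic ratio is 3:1.
Total ratio parts = 4. Expected numbers out of 256:
  red-fruited: 256 × 3/4 = 192
  yellow-fruited: 256 × 1/4 = 64
χ² = Σ (O − E)² / E
  red-fruited: (194 − 192)² / 192 = 0.0208
  yellow-fruited: (62 − 64)² / 64 = 0.0625
χ² = 0.0208 + 0.0625 = 0.0833 ≈ 0.083

0.083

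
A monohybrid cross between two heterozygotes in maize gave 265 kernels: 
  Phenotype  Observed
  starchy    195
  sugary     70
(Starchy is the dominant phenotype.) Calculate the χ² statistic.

0.283

For a monohybrid cross between heterozygotes with complete dominance, the expected phenotypic ratio is 3:1.
Total ratio parts = 4. Expected numbers out of 265:
  starchy: 265 × 3/4 = 198.75
  sugary: 265 × 1/4 = 66.25
χ² = Σ (O − E)² / E
  starchy: (195 − 198.75)² / 198.75 = 0.0708
  sugary: (70 − 66.25)² / 66.25 = 0.2123
χ² = 0.0708 + 0.2123 = 0.2831 ≈ 0.283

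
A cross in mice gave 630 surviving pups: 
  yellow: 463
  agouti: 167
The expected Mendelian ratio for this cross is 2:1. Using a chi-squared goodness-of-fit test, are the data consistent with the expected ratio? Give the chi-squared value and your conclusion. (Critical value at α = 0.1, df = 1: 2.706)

13.207; not consistent

Under the 2:1 hypothesis (Σ ratio = 3, N = 630):
  yellow: 630 × 2/3 = 420
  agouti: 630 × 1/3 = 210
χ² = Σ (O − E)² / E
  yellow: (463 − 420)² / 420 = 4.4024
  agouti: (167 − 210)² / 210 = 8.8048
χ² = 4.4024 + 8.8048 = 13.2072 ≈ 13.207
Degrees of freedom = 2 − 1 = 1; critical value at α = 0.1 is 2.706.
Since 13.207 > 2.706, we reject the null hypothesis — the data do not fit the 2:1 ratio.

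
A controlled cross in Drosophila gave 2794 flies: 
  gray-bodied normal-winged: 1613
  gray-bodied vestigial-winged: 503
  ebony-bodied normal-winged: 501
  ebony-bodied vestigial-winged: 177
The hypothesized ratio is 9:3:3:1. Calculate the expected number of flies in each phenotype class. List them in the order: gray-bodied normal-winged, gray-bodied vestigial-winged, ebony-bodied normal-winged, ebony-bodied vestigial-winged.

Expected counts for N = 2794 under a 9:3:3:1 ratio (total parts = 16):
  gray-bodied normal-winged: 2794 × 9/16 = 1571.625
  gray-bodied vestigial-winged: 2794 × 3/16 = 523.875
  ebony-bodied normal-winged: 2794 × 3/16 = 523.875
  ebony-bodied vestigial-winged: 2794 × 1/16 = 174.625

1571.625, 523.875, 523.875, 174.625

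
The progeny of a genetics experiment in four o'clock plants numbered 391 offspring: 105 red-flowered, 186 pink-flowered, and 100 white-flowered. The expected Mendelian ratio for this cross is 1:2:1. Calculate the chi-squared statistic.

The 1:2:1 ratio has 4 parts, so with N = 391 the expected counts are:
  red-flowered: 391 × 1/4 = 97.75
  pink-flowered: 391 × 2/4 = 195.5
  white-flowered: 391 × 1/4 = 97.75
χ² = Σ (O − E)² / E
  red-flowered: (105 − 97.75)² / 97.75 = 0.5377
  pink-flowered: (186 − 195.5)² / 195.5 = 0.4616
  white-flowered: (100 − 97.75)² / 97.75 = 0.0518
χ² = 0.5377 + 0.4616 + 0.0518 = 1.0511 ≈ 1.051

1.051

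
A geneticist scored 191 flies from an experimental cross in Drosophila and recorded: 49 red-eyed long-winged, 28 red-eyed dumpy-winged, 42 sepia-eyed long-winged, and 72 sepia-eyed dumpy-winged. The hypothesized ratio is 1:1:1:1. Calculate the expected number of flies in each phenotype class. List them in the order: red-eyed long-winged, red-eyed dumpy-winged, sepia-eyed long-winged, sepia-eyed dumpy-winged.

Under the 1:1:1:1 hypothesis (Σ ratio = 4, N = 191):
  red-eyed long-winged: 191 × 1/4 = 47.75
  red-eyed dumpy-winged: 191 × 1/4 = 47.75
  sepia-eyed long-winged: 191 × 1/4 = 47.75
  sepia-eyed dumpy-winged: 191 × 1/4 = 47.75

47.75, 47.75, 47.75, 47.75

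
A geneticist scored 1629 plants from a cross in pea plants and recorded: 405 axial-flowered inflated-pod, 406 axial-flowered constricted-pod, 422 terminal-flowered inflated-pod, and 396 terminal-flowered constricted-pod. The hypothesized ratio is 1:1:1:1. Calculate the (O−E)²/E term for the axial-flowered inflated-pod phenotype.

0.012

Expected counts for N = 1629 under a 1:1:1:1 ratio (total parts = 4):
  axial-flowered inflated-pod: 1629 × 1/4 = 407.25
  axial-flowered constricted-pod: 1629 × 1/4 = 407.25
  terminal-flowered inflated-pod: 1629 × 1/4 = 407.25
  terminal-flowered constricted-pod: 1629 × 1/4 = 407.25
Contribution of axial-flowered inflated-pod: (405 − 407.25)² / 407.25 = 0.0124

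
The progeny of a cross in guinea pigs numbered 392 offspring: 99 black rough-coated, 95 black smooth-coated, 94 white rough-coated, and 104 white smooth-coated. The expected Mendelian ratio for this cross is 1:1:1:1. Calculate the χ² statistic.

Expected counts for N = 392 under a 1:1:1:1 ratio (total parts = 4):
  black rough-coated: 392 × 1/4 = 98
  black smooth-coated: 392 × 1/4 = 98
  white rough-coated: 392 × 1/4 = 98
  white smooth-coated: 392 × 1/4 = 98
χ² = Σ (O − E)² / E
  black rough-coated: (99 − 98)² / 98 = 0.0102
  black smooth-coated: (95 − 98)² / 98 = 0.0918
  white rough-coated: (94 − 98)² / 98 = 0.1633
  white smooth-coated: (104 − 98)² / 98 = 0.3673
χ² = 0.0102 + 0.0918 + 0.1633 + 0.3673 = 0.6326 ≈ 0.633

0.633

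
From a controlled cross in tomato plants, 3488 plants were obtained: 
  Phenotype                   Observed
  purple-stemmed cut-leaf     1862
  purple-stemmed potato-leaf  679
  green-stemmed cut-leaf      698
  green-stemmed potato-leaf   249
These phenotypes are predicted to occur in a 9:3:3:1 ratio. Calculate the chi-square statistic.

Expected counts for N = 3488 under a 9:3:3:1 ratio (total parts = 16):
  purple-stemmed cut-leaf: 3488 × 9/16 = 1962
  purple-stemmed potato-leaf: 3488 × 3/16 = 654
  green-stemmed cut-leaf: 3488 × 3/16 = 654
  green-stemmed potato-leaf: 3488 × 1/16 = 218
χ² = Σ (O − E)² / E
  purple-stemmed cut-leaf: (1862 − 1962)² / 1962 = 5.0968
  purple-stemmed potato-leaf: (679 − 654)² / 654 = 0.9557
  green-stemmed cut-leaf: (698 − 654)² / 654 = 2.9602
  green-stemmed potato-leaf: (249 − 218)² / 218 = 4.4083
χ² = 5.0968 + 0.9557 + 2.9602 + 4.4083 = 13.421

13.421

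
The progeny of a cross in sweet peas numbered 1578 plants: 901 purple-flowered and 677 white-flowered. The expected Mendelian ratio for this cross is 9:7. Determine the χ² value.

0.461

Expected counts for N = 1578 under a 9:7 ratio (total parts = 16):
  purple-flowered: 1578 × 9/16 = 887.625
  white-flowered: 1578 × 7/16 = 690.375
χ² = Σ (O − E)² / E
  purple-flowered: (901 − 887.625)² / 887.625 = 0.2015
  white-flowered: (677 − 690.375)² / 690.375 = 0.2591
χ² = 0.2015 + 0.2591 = 0.4606 ≈ 0.461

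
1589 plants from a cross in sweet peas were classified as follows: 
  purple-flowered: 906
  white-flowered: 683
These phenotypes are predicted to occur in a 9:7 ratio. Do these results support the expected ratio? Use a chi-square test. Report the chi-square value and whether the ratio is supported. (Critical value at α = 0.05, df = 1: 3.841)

Expected counts for N = 1589 under a 9:7 ratio (total parts = 16):
  purple-flowered: 1589 × 9/16 = 893.8125
  white-flowered: 1589 × 7/16 = 695.1875
χ² = Σ (O − E)² / E
  purple-flowered: (906 − 893.8125)² / 893.8125 = 0.1662
  white-flowered: (683 − 695.1875)² / 695.1875 = 0.2137
χ² = 0.1662 + 0.2137 = 0.3799 ≈ 0.380
Degrees of freedom = 2 − 1 = 1; critical value at α = 0.05 is 3.841.
Since 0.380 < 3.841, we fail to reject the null hypothesis — the data are consistent with the 9:7 ratio.

0.380; consistent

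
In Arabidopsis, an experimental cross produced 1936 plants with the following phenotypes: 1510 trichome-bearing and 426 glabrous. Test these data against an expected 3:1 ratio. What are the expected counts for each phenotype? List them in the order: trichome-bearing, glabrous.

1452, 484

The 3:1 ratio has 4 parts, so with N = 1936 the expected counts are:
  trichome-bearing: 1936 × 3/4 = 1452
  glabrous: 1936 × 1/4 = 484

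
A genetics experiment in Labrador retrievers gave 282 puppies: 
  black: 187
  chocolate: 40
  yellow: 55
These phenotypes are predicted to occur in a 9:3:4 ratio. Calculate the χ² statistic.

11.619

Expected counts for N = 282 under a 9:3:4 ratio (total parts = 16):
  black: 282 × 9/16 = 158.625
  chocolate: 282 × 3/16 = 52.875
  yellow: 282 × 4/16 = 70.5
χ² = Σ (O − E)² / E
  black: (187 − 158.625)² / 158.625 = 5.0757
  chocolate: (40 − 52.875)² / 52.875 = 3.1350
  yellow: (55 − 70.5)² / 70.5 = 3.4078
χ² = 5.0757 + 3.1350 + 3.4078 = 11.6185 ≈ 11.619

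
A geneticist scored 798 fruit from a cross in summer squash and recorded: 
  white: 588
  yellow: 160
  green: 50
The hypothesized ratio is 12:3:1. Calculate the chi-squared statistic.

Expected counts for N = 798 under a 12:3:1 ratio (total parts = 16):
  white: 798 × 12/16 = 598.5
  yellow: 798 × 3/16 = 149.625
  green: 798 × 1/16 = 49.875
χ² = Σ (O − E)² / E
  white: (588 − 598.5)² / 598.5 = 0.1842
  yellow: (160 − 149.625)² / 149.625 = 0.7194
  green: (50 − 49.875)² / 49.875 = 0.0003
χ² = 0.1842 + 0.7194 + 0.0003 = 0.9039 ≈ 0.904

0.904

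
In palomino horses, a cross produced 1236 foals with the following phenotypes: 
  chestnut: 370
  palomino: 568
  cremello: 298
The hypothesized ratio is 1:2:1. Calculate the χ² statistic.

Total ratio parts = 4. Expected numbers out of 1236:
  chestnut: 1236 × 1/4 = 309
  palomino: 1236 × 2/4 = 618
  cremello: 1236 × 1/4 = 309
χ² = Σ (O − E)² / E
  chestnut: (370 − 309)² / 309 = 12.0421
  palomino: (568 − 618)² / 618 = 4.0453
  cremello: (298 − 309)² / 309 = 0.3916
χ² = 12.0421 + 4.0453 + 0.3916 = 16.479

16.479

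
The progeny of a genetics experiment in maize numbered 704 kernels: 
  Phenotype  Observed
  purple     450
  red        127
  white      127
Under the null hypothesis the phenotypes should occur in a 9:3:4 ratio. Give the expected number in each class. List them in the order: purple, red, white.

Total ratio parts = 16. Expected numbers out of 704:
  purple: 704 × 9/16 = 396
  red: 704 × 3/16 = 132
  white: 704 × 4/16 = 176

396, 132, 176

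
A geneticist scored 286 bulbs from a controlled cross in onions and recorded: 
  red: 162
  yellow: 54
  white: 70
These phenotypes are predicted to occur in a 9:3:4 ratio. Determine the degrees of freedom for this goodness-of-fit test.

2

A goodness-of-fit test with 3 phenotype classes has df = 3 − 1 = 2.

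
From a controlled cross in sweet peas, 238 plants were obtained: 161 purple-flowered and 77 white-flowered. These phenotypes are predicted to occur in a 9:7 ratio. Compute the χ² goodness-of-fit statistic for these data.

12.562

The 9:7 ratio has 16 parts, so with N = 238 the expected counts are:
  purple-flowered: 238 × 9/16 = 133.875
  white-flowered: 238 × 7/16 = 104.125
χ² = Σ (O − E)² / E
  purple-flowered: (161 − 133.875)² / 133.875 = 5.4959
  white-flowered: (77 − 104.125)² / 104.125 = 7.0662
χ² = 5.4959 + 7.0662 = 12.5621 ≈ 12.562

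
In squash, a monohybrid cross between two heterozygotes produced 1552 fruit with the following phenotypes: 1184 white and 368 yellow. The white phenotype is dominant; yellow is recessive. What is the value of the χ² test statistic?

1.375

For a monohybrid cross between heterozygotes with complete dominance, the expected phenotypic ratio is 3:1.
Under the 3:1 hypothesis (Σ ratio = 4, N = 1552):
  white: 1552 × 3/4 = 1164
  yellow: 1552 × 1/4 = 388
χ² = Σ (O − E)² / E
  white: (1184 − 1164)² / 1164 = 0.3436
  yellow: (368 − 388)² / 388 = 1.0309
χ² = 0.3436 + 1.0309 = 1.3745 ≈ 1.375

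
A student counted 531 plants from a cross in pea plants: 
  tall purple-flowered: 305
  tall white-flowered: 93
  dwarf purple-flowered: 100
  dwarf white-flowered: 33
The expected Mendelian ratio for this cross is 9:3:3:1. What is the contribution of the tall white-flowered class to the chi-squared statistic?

Expected counts for N = 531 under a 9:3:3:1 ratio (total parts = 16):
  tall purple-flowered: 531 × 9/16 = 298.6875
  tall white-flowered: 531 × 3/16 = 99.5625
  dwarf purple-flowered: 531 × 3/16 = 99.5625
  dwarf white-flowered: 531 × 1/16 = 33.1875
Contribution of tall white-flowered: (93 − 99.5625)² / 99.5625 = 0.4326

0.433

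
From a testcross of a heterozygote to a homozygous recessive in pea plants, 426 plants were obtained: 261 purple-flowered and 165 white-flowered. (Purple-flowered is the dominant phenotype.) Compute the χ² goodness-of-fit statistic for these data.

A testcross of a heterozygote (Aa × aa) gives a 1:1 phenotypic ratio.
Expected counts for N = 426 under a 1:1 ratio (total parts = 2):
  purple-flowered: 426 × 1/2 = 213
  white-flowered: 426 × 1/2 = 213
χ² = Σ (O − E)² / E
  purple-flowered: (261 − 213)² / 213 = 10.8169
  white-flowered: (165 − 213)² / 213 = 10.8169
χ² = 10.8169 + 10.8169 = 21.6338 ≈ 21.634

21.634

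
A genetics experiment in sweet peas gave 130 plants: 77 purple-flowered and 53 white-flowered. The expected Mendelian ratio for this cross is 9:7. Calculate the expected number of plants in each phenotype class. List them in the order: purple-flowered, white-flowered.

The 9:7 ratio has 16 parts, so with N = 130 the expected counts are:
  purple-flowered: 130 × 9/16 = 73.125
  white-flowered: 130 × 7/16 = 56.875

73.125, 56.875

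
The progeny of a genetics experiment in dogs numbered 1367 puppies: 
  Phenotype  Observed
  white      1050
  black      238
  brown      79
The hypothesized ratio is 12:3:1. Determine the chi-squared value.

Under the 12:3:1 hypothesis (Σ ratio = 16, N = 1367):
  white: 1367 × 12/16 = 1025.25
  black: 1367 × 3/16 = 256.3125
  brown: 1367 × 1/16 = 85.4375
χ² = Σ (O − E)² / E
  white: (1050 − 1025.25)² / 1025.25 = 0.5975
  black: (238 − 256.3125)² / 256.3125 = 1.3084
  brown: (79 − 85.4375)² / 85.4375 = 0.4850
χ² = 0.5975 + 1.3084 + 0.4850 = 2.3909 ≈ 2.391

2.391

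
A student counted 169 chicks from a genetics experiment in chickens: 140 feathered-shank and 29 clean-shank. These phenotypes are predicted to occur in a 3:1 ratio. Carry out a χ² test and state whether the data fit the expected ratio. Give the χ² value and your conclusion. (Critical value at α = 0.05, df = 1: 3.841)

5.540; not consistent

The 3:1 ratio has 4 parts, so with N = 169 the expected counts are:
  feathered-shank: 169 × 3/4 = 126.75
  clean-shank: 169 × 1/4 = 42.25
χ² = Σ (O − E)² / E
  feathered-shank: (140 − 126.75)² / 126.75 = 1.3851
  clean-shank: (29 − 42.25)² / 42.25 = 4.1553
χ² = 1.3851 + 4.1553 = 5.5404 ≈ 5.540
Degrees of freedom = 2 − 1 = 1; critical value at α = 0.05 is 3.841.
Since 5.540 > 3.841, we reject the null hypothesis — the data do not fit the 3:1 ratio.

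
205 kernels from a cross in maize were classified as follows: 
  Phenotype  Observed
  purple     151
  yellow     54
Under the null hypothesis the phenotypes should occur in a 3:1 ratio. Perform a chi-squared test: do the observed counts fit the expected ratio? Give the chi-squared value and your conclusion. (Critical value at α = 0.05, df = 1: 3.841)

0.197; consistent

Expected counts for N = 205 under a 3:1 ratio (total parts = 4):
  purple: 205 × 3/4 = 153.75
  yellow: 205 × 1/4 = 51.25
χ² = Σ (O − E)² / E
  purple: (151 − 153.75)² / 153.75 = 0.0492
  yellow: (54 − 51.25)² / 51.25 = 0.1476
χ² = 0.0492 + 0.1476 = 0.1968 ≈ 0.197
Degrees of freedom = 2 − 1 = 1; critical value at α = 0.05 is 3.841.
Since 0.197 < 3.841, we fail to reject the null hypothesis — the data are consistent with the 3:1 ratio.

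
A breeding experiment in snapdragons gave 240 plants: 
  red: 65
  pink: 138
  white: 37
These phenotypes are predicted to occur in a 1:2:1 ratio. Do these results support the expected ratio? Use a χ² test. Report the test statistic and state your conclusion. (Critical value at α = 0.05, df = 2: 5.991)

11.933; not consistent

Under the 1:2:1 hypothesis (Σ ratio = 4, N = 240):
  red: 240 × 1/4 = 60
  pink: 240 × 2/4 = 120
  white: 240 × 1/4 = 60
χ² = Σ (O − E)² / E
  red: (65 − 60)² / 60 = 0.4167
  pink: (138 − 120)² / 120 = 2.7000
  white: (37 − 60)² / 60 = 8.8167
χ² = 0.4167 + 2.7000 + 8.8167 = 11.9334 ≈ 11.933
Degrees of freedom = 3 − 1 = 2; critical value at α = 0.05 is 5.991.
Since 11.933 > 5.991, we reject the null hypothesis — the data do not fit the 1:2:1 ratio.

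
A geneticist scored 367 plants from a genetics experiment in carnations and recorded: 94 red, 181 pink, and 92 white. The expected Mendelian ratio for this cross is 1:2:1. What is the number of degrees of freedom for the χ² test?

2

A goodness-of-fit test with 3 phenotype classes has df = 3 − 1 = 2.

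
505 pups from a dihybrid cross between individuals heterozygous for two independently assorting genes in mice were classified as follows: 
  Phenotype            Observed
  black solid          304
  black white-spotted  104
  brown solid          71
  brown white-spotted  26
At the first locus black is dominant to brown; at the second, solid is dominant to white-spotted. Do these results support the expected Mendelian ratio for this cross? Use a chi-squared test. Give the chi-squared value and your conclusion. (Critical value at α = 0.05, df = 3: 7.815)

9.221; not consistent

A dihybrid F₂ with independent assortment and complete dominance at both loci gives a 9:3:3:1 phenotypic ratio.
Total ratio parts = 16. Expected numbers out of 505:
  black solid: 505 × 9/16 = 284.0625
  black white-spotted: 505 × 3/16 = 94.6875
  brown solid: 505 × 3/16 = 94.6875
  brown white-spotted: 505 × 1/16 = 31.5625
χ² = Σ (O − E)² / E
  black solid: (304 − 284.0625)² / 284.0625 = 1.3994
  black white-spotted: (104 − 94.6875)² / 94.6875 = 0.9159
  brown solid: (71 − 94.6875)² / 94.6875 = 5.9258
  brown white-spotted: (26 − 31.5625)² / 31.5625 = 0.9803
χ² = 1.3994 + 0.9159 + 5.9258 + 0.9803 = 9.2214 ≈ 9.221
Degrees of freedom = 4 − 1 = 3; critical value at α = 0.05 is 7.815.
Since 9.221 > 7.815, we reject the null hypothesis — the data do not fit the 9:3:3:1 ratio.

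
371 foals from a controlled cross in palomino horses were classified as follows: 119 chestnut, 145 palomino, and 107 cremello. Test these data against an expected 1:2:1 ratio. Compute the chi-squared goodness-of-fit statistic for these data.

18.461

Expected counts for N = 371 under a 1:2:1 ratio (total parts = 4):
  chestnut: 371 × 1/4 = 92.75
  palomino: 371 × 2/4 = 185.5
  cremello: 371 × 1/4 = 92.75
χ² = Σ (O − E)² / E
  chestnut: (119 − 92.75)² / 92.75 = 7.4292
  palomino: (145 − 185.5)² / 185.5 = 8.8423
  cremello: (107 − 92.75)² / 92.75 = 2.1894
χ² = 7.4292 + 8.8423 + 2.1894 = 18.4609 ≈ 18.461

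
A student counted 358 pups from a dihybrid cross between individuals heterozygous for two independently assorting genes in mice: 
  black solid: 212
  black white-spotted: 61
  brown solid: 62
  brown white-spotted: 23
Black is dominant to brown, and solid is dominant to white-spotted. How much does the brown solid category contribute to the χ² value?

A dihybrid F₂ with independent assortment and complete dominance at both loci gives a 9:3:3:1 phenotypic ratio.
The 9:3:3:1 ratio has 16 parts, so with N = 358 the expected counts are:
  black solid: 358 × 9/16 = 201.375
  black white-spotted: 358 × 3/16 = 67.125
  brown solid: 358 × 3/16 = 67.125
  brown white-spotted: 358 × 1/16 = 22.375
Contribution of brown solid: (62 − 67.125)² / 67.125 = 0.3913

0.391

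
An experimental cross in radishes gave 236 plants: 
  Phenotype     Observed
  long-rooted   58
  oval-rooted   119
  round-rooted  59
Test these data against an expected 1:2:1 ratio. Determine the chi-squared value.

0.025

Total ratio parts = 4. Expected numbers out of 236:
  long-rooted: 236 × 1/4 = 59
  oval-rooted: 236 × 2/4 = 118
  round-rooted: 236 × 1/4 = 59
χ² = Σ (O − E)² / E
  long-rooted: (58 − 59)² / 59 = 0.0169
  oval-rooted: (119 − 118)² / 118 = 0.0085
  round-rooted: (59 − 59)² / 59 = 0.0000
χ² = 0.0169 + 0.0085 + 0.0000 = 0.0254 ≈ 0.025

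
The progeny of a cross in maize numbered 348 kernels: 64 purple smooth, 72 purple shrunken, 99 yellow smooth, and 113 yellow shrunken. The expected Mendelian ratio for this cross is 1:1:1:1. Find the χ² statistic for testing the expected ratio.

The 1:1:1:1 ratio has 4 parts, so with N = 348 the expected counts are:
  purple smooth: 348 × 1/4 = 87
  purple shrunken: 348 × 1/4 = 87
  yellow smooth: 348 × 1/4 = 87
  yellow shrunken: 348 × 1/4 = 87
χ² = Σ (O − E)² / E
  purple smooth: (64 − 87)² / 87 = 6.0805
  purple shrunken: (72 − 87)² / 87 = 2.5862
  yellow smooth: (99 − 87)² / 87 = 1.6552
  yellow shrunken: (113 − 87)² / 87 = 7.7701
χ² = 6.0805 + 2.5862 + 1.6552 + 7.7701 = 18.092

18.092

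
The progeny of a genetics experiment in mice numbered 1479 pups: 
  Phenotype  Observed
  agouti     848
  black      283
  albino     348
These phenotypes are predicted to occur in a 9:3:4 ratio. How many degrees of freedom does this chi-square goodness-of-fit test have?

A goodness-of-fit test with 3 phenotype classes has df = 3 − 1 = 2.

2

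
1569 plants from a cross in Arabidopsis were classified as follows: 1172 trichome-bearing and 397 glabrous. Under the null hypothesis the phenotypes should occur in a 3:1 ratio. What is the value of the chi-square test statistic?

Total ratio parts = 4. Expected numbers out of 1569:
  trichome-bearing: 1569 × 3/4 = 1176.75
  glabrous: 1569 × 1/4 = 392.25
χ² = Σ (O − E)² / E
  trichome-bearing: (1172 − 1176.75)² / 1176.75 = 0.0192
  glabrous: (397 − 392.25)² / 392.25 = 0.0575
χ² = 0.0192 + 0.0575 = 0.0767 ≈ 0.077

0.077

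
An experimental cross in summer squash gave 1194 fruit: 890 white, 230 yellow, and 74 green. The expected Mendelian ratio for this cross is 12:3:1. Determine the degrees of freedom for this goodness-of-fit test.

2

A goodness-of-fit test with 3 phenotype classes has df = 3 − 1 = 2.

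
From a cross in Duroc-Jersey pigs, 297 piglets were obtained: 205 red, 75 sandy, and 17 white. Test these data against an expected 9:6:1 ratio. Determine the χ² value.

20.627

Under the 9:6:1 hypothesis (Σ ratio = 16, N = 297):
  red: 297 × 9/16 = 167.0625
  sandy: 297 × 6/16 = 111.375
  white: 297 × 1/16 = 18.5625
χ² = Σ (O − E)² / E
  red: (205 − 167.0625)² / 167.0625 = 8.6151
  sandy: (75 − 111.375)² / 111.375 = 11.8801
  white: (17 − 18.5625)² / 18.5625 = 0.1315
χ² = 8.6151 + 11.8801 + 0.1315 = 20.6267 ≈ 20.627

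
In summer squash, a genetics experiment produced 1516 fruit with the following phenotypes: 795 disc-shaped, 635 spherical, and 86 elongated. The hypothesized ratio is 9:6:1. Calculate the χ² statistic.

12.498

Expected counts for N = 1516 under a 9:6:1 ratio (total parts = 16):
  disc-shaped: 1516 × 9/16 = 852.75
  spherical: 1516 × 6/16 = 568.5
  elongated: 1516 × 1/16 = 94.75
χ² = Σ (O − E)² / E
  disc-shaped: (795 − 852.75)² / 852.75 = 3.9109
  spherical: (635 − 568.5)² / 568.5 = 7.7788
  elongated: (86 − 94.75)² / 94.75 = 0.8080
χ² = 3.9109 + 7.7788 + 0.8080 = 12.4977 ≈ 12.498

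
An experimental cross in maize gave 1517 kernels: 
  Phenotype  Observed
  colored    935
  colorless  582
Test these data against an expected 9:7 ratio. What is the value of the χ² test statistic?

17.874

Total ratio parts = 16. Expected numbers out of 1517:
  colored: 1517 × 9/16 = 853.3125
  colorless: 1517 × 7/16 = 663.6875
χ² = Σ (O − E)² / E
  colored: (935 − 853.3125)² / 853.3125 = 7.8199
  colorless: (582 − 663.6875)² / 663.6875 = 10.0542
χ² = 7.8199 + 10.0542 = 17.8741 ≈ 17.874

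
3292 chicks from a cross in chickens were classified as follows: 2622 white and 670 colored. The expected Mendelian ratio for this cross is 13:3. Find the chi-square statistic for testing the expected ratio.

5.548

Total ratio parts = 16. Expected numbers out of 3292:
  white: 3292 × 13/16 = 2674.75
  colored: 3292 × 3/16 = 617.25
χ² = Σ (O − E)² / E
  white: (2622 − 2674.75)² / 2674.75 = 1.0403
  colored: (670 − 617.25)² / 617.25 = 4.5080
χ² = 1.0403 + 4.5080 = 5.5483 ≈ 5.548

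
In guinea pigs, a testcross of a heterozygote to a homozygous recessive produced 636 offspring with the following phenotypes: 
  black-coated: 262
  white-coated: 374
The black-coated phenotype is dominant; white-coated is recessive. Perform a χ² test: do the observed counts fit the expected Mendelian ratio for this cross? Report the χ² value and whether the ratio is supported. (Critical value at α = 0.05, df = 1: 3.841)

19.723; not consistent

A testcross of a heterozygote (Aa × aa) gives a 1:1 phenotypic ratio.
Total ratio parts = 2. Expected numbers out of 636:
  black-coated: 636 × 1/2 = 318
  white-coated: 636 × 1/2 = 318
χ² = Σ (O − E)² / E
  black-coated: (262 − 318)² / 318 = 9.8616
  white-coated: (374 − 318)² / 318 = 9.8616
χ² = 9.8616 + 9.8616 = 19.7232 ≈ 19.723
Degrees of freedom = 2 − 1 = 1; critical value at α = 0.05 is 3.841.
Since 19.723 > 3.841, we reject the null hypothesis — the data do not fit the 1:1 ratio.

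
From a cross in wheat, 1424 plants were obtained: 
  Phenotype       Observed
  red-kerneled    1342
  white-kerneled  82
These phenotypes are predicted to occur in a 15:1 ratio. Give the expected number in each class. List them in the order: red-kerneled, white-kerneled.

1335, 89

Total ratio parts = 16. Expected numbers out of 1424:
  red-kerneled: 1424 × 15/16 = 1335
  white-kerneled: 1424 × 1/16 = 89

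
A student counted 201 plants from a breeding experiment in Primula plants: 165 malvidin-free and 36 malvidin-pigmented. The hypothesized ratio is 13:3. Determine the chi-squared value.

The 13:3 ratio has 16 parts, so with N = 201 the expected counts are:
  malvidin-free: 201 × 13/16 = 163.3125
  malvidin-pigmented: 201 × 3/16 = 37.6875
χ² = Σ (O − E)² / E
  malvidin-free: (165 − 163.3125)² / 163.3125 = 0.0174
  malvidin-pigmented: (36 − 37.6875)² / 37.6875 = 0.0756
χ² = 0.0174 + 0.0756 = 0.093

0.093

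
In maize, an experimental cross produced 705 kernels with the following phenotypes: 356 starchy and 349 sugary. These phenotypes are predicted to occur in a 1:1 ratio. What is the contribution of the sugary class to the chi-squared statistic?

0.035

Expected counts for N = 705 under a 1:1 ratio (total parts = 2):
  starchy: 705 × 1/2 = 352.5
  sugary: 705 × 1/2 = 352.5
Contribution of sugary: (349 − 352.5)² / 352.5 = 0.0348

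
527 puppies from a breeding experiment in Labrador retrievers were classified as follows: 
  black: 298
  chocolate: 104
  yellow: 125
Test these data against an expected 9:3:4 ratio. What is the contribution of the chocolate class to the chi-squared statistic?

Expected counts for N = 527 under a 9:3:4 ratio (total parts = 16):
  black: 527 × 9/16 = 296.4375
  chocolate: 527 × 3/16 = 98.8125
  yellow: 527 × 4/16 = 131.75
Contribution of chocolate: (104 − 98.8125)² / 98.8125 = 0.2723

0.272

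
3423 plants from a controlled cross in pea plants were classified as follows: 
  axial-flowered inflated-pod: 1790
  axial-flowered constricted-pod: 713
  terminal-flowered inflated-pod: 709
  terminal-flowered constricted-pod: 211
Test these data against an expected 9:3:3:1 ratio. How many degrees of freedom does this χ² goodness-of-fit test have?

A goodness-of-fit test with 4 phenotype classes has df = 4 − 1 = 3.

3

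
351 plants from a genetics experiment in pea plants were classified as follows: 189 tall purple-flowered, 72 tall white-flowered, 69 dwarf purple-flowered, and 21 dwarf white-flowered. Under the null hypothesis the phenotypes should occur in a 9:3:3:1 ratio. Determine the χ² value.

Expected counts for N = 351 under a 9:3:3:1 ratio (total parts = 16):
  tall purple-flowered: 351 × 9/16 = 197.4375
  tall white-flowered: 351 × 3/16 = 65.8125
  dwarf purple-flowered: 351 × 3/16 = 65.8125
  dwarf white-flowered: 351 × 1/16 = 21.9375
χ² = Σ (O − E)² / E
  tall purple-flowered: (189 − 197.4375)² / 197.4375 = 0.3606
  tall white-flowered: (72 − 65.8125)² / 65.8125 = 0.5817
  dwarf purple-flowered: (69 − 65.8125)² / 65.8125 = 0.1544
  dwarf white-flowered: (21 − 21.9375)² / 21.9375 = 0.0401
χ² = 0.3606 + 0.5817 + 0.1544 + 0.0401 = 1.1368 ≈ 1.137

1.137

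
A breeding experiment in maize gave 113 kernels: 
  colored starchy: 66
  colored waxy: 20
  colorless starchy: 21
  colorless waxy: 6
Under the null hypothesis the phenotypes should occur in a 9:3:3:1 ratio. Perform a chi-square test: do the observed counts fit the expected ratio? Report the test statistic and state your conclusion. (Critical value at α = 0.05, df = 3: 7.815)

0.322; consistent

Under the 9:3:3:1 hypothesis (Σ ratio = 16, N = 113):
  colored starchy: 113 × 9/16 = 63.5625
  colored waxy: 113 × 3/16 = 21.1875
  colorless starchy: 113 × 3/16 = 21.1875
  colorless waxy: 113 × 1/16 = 7.0625
χ² = Σ (O − E)² / E
  colored starchy: (66 − 63.5625)² / 63.5625 = 0.0935
  colored waxy: (20 − 21.1875)² / 21.1875 = 0.0666
  colorless starchy: (21 − 21.1875)² / 21.1875 = 0.0017
  colorless waxy: (6 − 7.0625)² / 7.0625 = 0.1598
χ² = 0.0935 + 0.0666 + 0.0017 + 0.1598 = 0.3216 ≈ 0.322
Degrees of freedom = 4 − 1 = 3; critical value at α = 0.05 is 7.815.
Since 0.322 < 7.815, we fail to reject the null hypothesis — the data are consistent with the 9:3:3:1 ratio.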